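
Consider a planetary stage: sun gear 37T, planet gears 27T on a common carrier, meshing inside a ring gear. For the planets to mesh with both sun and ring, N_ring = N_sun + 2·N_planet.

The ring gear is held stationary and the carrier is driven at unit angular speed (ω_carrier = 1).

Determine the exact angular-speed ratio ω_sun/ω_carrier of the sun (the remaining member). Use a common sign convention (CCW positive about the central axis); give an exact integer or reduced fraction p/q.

N_ring = 37 + 2·27 = 91
37(ω_s−ω_c) = −91(ω_r−ω_c),  ω_r=0, ω_c=1
ω_s = 1 − (91/37)(0−1) = 128/37
ω_s/ω_c = 128/37

128/37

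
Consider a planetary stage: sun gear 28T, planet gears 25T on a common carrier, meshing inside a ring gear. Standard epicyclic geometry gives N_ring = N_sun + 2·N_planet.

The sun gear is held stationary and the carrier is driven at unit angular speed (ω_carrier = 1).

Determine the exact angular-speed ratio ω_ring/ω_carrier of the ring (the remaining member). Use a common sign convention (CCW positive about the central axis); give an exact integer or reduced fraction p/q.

N_ring = 28 + 2·25 = 78
28(ω_s−ω_c) = −78(ω_r−ω_c),  ω_s=0, ω_c=1
ω_r = 1 − (28/78)(0−1) = 53/39
ω_r/ω_c = 53/39

53/39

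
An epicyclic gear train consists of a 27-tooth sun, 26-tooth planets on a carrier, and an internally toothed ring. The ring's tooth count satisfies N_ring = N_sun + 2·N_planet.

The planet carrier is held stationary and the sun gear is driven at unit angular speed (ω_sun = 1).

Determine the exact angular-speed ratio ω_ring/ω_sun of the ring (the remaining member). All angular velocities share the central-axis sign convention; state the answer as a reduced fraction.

-27/79

N_ring = 27 + 2·26 = 79
27(ω_s−ω_c) = −79(ω_r−ω_c),  ω_c=0, ω_s=1
ω_r = 0 − (27/79)(1−0) = -27/79
ω_r/ω_s = -27/79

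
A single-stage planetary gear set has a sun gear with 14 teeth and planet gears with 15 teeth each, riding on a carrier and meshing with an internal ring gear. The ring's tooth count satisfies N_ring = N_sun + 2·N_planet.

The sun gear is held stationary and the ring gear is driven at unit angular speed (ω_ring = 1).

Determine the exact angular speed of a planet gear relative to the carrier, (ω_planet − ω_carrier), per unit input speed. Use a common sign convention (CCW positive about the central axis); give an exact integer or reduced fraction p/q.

308/435

N_ring = 14 + 2·15 = 44
14(ω_s−ω_c) = −44(ω_r−ω_c),  ω_s=0, ω_r=1
14(0−ω_c) = −44(1−ω_c)  ⇒  58ω_c = 44  ⇒  ω_c = 22/29
sun–planet: 14·(0−22/29) = −15·(ω_p−ω_c)  ⇒  ω_p−ω_c = −(14/15)·(-22/29) = 308/435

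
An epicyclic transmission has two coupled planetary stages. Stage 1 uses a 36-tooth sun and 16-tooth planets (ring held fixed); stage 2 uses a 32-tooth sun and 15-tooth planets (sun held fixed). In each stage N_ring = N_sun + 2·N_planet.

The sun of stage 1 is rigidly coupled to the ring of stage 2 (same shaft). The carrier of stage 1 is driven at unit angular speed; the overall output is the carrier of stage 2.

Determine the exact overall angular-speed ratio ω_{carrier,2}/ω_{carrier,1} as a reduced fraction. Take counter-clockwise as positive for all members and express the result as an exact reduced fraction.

806/423

Stage 1: N_ring = 36 + 2·16 = 68
Stage 1: 36(ω_s−ω_c) = −68(ω_r−ω_c),  ω_r=0, ω_c=1
Stage 1: ω_s = 1 − (68/36)(0−1) = 26/9
  ⇒ ω_s¹/ω_c¹ = 26/9
Stage 2: N_ring = 32 + 2·15 = 62
Stage 2: 32(ω_s−ω_c) = −62(ω_r−ω_c),  ω_s=0, ω_r=1
Stage 2: 32(0−ω_c) = −62(1−ω_c)  ⇒  94ω_c = 62  ⇒  ω_c = 31/47
  ⇒ ω_c²/ω_r² = 31/47
Coupling ω_r² = ω_s¹ ⇒ overall = 26/9 × 31/47 = 806/423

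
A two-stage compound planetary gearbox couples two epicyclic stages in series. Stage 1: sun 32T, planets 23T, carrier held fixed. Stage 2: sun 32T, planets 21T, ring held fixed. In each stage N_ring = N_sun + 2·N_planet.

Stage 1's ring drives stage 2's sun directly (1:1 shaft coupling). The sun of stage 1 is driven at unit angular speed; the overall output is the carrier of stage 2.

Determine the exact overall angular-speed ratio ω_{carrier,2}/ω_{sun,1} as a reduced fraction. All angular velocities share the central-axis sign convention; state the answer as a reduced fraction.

-256/2067

Stage 1: N_ring = 32 + 2·23 = 78
Stage 1: 32(ω_s−ω_c) = −78(ω_r−ω_c),  ω_c=0, ω_s=1
Stage 1: ω_r = 0 − (32/78)(1−0) = -16/39
  ⇒ ω_r¹/ω_s¹ = -16/39
Stage 2: N_ring = 32 + 2·21 = 74
Stage 2: 32(ω_s−ω_c) = −74(ω_r−ω_c),  ω_r=0, ω_s=1
Stage 2: 32(1−ω_c) = −74(0−ω_c)  ⇒  106ω_c = 32  ⇒  ω_c = 16/53
  ⇒ ω_c²/ω_s² = 16/53
Coupling ω_s² = ω_r¹ ⇒ overall = -16/39 × 16/53 = -256/2067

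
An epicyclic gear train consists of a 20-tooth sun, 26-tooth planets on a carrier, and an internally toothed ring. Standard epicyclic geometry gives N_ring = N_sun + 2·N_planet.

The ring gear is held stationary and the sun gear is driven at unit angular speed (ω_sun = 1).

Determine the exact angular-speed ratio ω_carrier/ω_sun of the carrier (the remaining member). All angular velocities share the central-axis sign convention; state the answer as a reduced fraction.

5/23

N_ring = 20 + 2·26 = 72
20(ω_s−ω_c) = −72(ω_r−ω_c),  ω_r=0, ω_s=1
20(1−ω_c) = −72(0−ω_c)  ⇒  92ω_c = 20  ⇒  ω_c = 5/23
ω_c/ω_s = 5/23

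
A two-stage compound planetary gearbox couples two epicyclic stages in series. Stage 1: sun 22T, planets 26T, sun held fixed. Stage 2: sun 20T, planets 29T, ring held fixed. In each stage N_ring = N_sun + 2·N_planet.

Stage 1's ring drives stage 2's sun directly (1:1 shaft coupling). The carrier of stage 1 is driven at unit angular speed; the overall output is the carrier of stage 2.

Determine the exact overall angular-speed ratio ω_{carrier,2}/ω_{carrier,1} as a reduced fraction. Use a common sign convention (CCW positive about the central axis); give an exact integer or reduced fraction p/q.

Stage 1: N_ring = 22 + 2·26 = 74
Stage 1: 22(ω_s−ω_c) = −74(ω_r−ω_c),  ω_s=0, ω_c=1
Stage 1: ω_r = 1 − (22/74)(0−1) = 48/37
  ⇒ ω_r¹/ω_c¹ = 48/37
Stage 2: N_ring = 20 + 2·29 = 78
Stage 2: 20(ω_s−ω_c) = −78(ω_r−ω_c),  ω_r=0, ω_s=1
Stage 2: 20(1−ω_c) = −78(0−ω_c)  ⇒  98ω_c = 20  ⇒  ω_c = 10/49
  ⇒ ω_c²/ω_s² = 10/49
Coupling ω_s² = ω_r¹ ⇒ overall = 48/37 × 10/49 = 480/1813

480/1813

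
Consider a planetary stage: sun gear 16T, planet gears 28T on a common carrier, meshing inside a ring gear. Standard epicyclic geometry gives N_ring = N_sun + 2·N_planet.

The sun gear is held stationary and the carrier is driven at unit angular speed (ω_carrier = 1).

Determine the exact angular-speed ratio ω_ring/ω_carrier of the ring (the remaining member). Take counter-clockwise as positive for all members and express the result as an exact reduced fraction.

11/9

N_ring = 16 + 2·28 = 72
16(ω_s−ω_c) = −72(ω_r−ω_c),  ω_s=0, ω_c=1
ω_r = 1 − (16/72)(0−1) = 11/9
ω_r/ω_c = 11/9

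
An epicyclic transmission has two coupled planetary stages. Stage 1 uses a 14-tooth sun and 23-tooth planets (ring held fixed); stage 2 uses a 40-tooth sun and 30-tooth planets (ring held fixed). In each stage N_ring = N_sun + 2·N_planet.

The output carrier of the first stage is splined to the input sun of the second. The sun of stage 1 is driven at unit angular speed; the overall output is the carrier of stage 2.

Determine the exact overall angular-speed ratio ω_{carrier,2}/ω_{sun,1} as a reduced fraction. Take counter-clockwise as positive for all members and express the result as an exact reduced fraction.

2/37

Stage 1: N_ring = 14 + 2·23 = 60
Stage 1: 14(ω_s−ω_c) = −60(ω_r−ω_c),  ω_r=0, ω_s=1
Stage 1: 14(1−ω_c) = −60(0−ω_c)  ⇒  74ω_c = 14  ⇒  ω_c = 7/37
  ⇒ ω_c¹/ω_s¹ = 7/37
Stage 2: N_ring = 40 + 2·30 = 100
Stage 2: 40(ω_s−ω_c) = −100(ω_r−ω_c),  ω_r=0, ω_s=1
Stage 2: 40(1−ω_c) = −100(0−ω_c)  ⇒  140ω_c = 40  ⇒  ω_c = 2/7
  ⇒ ω_c²/ω_s² = 2/7
Coupling ω_s² = ω_c¹ ⇒ overall = 7/37 × 2/7 = 2/37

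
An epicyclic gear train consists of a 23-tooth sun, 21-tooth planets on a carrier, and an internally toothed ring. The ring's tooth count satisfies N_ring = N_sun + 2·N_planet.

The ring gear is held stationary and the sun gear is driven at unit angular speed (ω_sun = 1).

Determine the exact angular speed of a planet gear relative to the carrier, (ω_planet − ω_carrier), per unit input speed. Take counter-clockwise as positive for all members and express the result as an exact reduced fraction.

N_ring = 23 + 2·21 = 65
23(ω_s−ω_c) = −65(ω_r−ω_c),  ω_r=0, ω_s=1
23(1−ω_c) = −65(0−ω_c)  ⇒  88ω_c = 23  ⇒  ω_c = 23/88
sun–planet: 23·(1−23/88) = −21·(ω_p−ω_c)  ⇒  ω_p−ω_c = −(23/21)·(65/88) = -1495/1848

-1495/1848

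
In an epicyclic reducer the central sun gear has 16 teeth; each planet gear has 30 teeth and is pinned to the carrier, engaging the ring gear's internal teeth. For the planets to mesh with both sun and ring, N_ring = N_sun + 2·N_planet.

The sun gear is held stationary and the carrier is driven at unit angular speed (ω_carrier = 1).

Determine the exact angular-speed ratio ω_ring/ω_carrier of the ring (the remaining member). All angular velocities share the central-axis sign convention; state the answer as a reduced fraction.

N_ring = 16 + 2·30 = 76
16(ω_s−ω_c) = −76(ω_r−ω_c),  ω_s=0, ω_c=1
ω_r = 1 − (16/76)(0−1) = 23/19
ω_r/ω_c = 23/19

23/19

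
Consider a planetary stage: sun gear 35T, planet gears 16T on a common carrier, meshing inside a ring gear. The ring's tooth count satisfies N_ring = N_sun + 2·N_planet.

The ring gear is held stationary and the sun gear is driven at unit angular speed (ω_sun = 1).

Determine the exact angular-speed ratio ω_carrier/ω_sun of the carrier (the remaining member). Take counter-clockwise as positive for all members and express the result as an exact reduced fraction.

N_ring = 35 + 2·16 = 67
35(ω_s−ω_c) = −67(ω_r−ω_c),  ω_r=0, ω_s=1
35(1−ω_c) = −67(0−ω_c)  ⇒  102ω_c = 35  ⇒  ω_c = 35/102
ω_c/ω_s = 35/102

35/102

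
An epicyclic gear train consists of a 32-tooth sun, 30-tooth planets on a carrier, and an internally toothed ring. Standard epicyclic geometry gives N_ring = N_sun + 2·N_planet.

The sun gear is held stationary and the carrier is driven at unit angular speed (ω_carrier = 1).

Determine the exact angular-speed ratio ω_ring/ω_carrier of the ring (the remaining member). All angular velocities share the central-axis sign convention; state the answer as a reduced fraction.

N_ring = 32 + 2·30 = 92
32(ω_s−ω_c) = −92(ω_r−ω_c),  ω_s=0, ω_c=1
ω_r = 1 − (32/92)(0−1) = 31/23
ω_r/ω_c = 31/23

31/23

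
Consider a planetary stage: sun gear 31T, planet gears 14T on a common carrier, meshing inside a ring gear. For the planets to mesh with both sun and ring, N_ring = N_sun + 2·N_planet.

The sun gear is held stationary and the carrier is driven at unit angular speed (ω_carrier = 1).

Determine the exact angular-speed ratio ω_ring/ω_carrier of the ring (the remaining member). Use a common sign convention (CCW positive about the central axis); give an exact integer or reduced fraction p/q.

90/59

N_ring = 31 + 2·14 = 59
31(ω_s−ω_c) = −59(ω_r−ω_c),  ω_s=0, ω_c=1
ω_r = 1 − (31/59)(0−1) = 90/59
ω_r/ω_c = 90/59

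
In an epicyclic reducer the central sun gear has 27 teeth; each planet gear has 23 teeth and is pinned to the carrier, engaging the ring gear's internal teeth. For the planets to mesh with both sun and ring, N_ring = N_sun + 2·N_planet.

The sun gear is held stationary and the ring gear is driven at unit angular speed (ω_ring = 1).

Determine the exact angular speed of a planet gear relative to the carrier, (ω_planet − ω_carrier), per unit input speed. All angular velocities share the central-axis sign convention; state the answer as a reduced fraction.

N_ring = 27 + 2·23 = 73
27(ω_s−ω_c) = −73(ω_r−ω_c),  ω_s=0, ω_r=1
27(0−ω_c) = −73(1−ω_c)  ⇒  100ω_c = 73  ⇒  ω_c = 73/100
sun–planet: 27·(0−73/100) = −23·(ω_p−ω_c)  ⇒  ω_p−ω_c = −(27/23)·(-73/100) = 1971/2300

1971/2300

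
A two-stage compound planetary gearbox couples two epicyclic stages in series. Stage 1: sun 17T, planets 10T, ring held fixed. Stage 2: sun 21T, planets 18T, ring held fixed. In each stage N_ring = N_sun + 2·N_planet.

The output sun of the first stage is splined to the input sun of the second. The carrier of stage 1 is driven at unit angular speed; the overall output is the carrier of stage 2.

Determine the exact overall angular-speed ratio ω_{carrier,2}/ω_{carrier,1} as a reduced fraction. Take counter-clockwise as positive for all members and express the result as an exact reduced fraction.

189/221

Stage 1: N_ring = 17 + 2·10 = 37
Stage 1: 17(ω_s−ω_c) = −37(ω_r−ω_c),  ω_r=0, ω_c=1
Stage 1: ω_s = 1 − (37/17)(0−1) = 54/17
  ⇒ ω_s¹/ω_c¹ = 54/17
Stage 2: N_ring = 21 + 2·18 = 57
Stage 2: 21(ω_s−ω_c) = −57(ω_r−ω_c),  ω_r=0, ω_s=1
Stage 2: 21(1−ω_c) = −57(0−ω_c)  ⇒  78ω_c = 21  ⇒  ω_c = 7/26
  ⇒ ω_c²/ω_s² = 7/26
Coupling ω_s² = ω_s¹ ⇒ overall = 54/17 × 7/26 = 189/221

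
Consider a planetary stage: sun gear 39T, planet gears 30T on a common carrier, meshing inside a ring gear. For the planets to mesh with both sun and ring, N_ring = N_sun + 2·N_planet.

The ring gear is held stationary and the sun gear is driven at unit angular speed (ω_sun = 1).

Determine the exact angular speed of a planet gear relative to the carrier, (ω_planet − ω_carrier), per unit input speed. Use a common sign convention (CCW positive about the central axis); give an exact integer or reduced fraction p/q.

-429/460

N_ring = 39 + 2·30 = 99
39(ω_s−ω_c) = −99(ω_r−ω_c),  ω_r=0, ω_s=1
39(1−ω_c) = −99(0−ω_c)  ⇒  138ω_c = 39  ⇒  ω_c = 13/46
sun–planet: 39·(1−13/46) = −30·(ω_p−ω_c)  ⇒  ω_p−ω_c = −(39/30)·(33/46) = -429/460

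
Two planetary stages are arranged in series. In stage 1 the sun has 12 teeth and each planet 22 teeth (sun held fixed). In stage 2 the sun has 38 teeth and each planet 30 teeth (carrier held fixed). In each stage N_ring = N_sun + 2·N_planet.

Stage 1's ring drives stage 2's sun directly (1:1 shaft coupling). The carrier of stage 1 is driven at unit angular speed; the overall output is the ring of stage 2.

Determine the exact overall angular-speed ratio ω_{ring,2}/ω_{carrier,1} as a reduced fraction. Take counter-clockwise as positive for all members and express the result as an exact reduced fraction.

Stage 1: N_ring = 12 + 2·22 = 56
Stage 1: 12(ω_s−ω_c) = −56(ω_r−ω_c),  ω_s=0, ω_c=1
Stage 1: ω_r = 1 − (12/56)(0−1) = 17/14
  ⇒ ω_r¹/ω_c¹ = 17/14
Stage 2: N_ring = 38 + 2·30 = 98
Stage 2: 38(ω_s−ω_c) = −98(ω_r−ω_c),  ω_c=0, ω_s=1
Stage 2: ω_r = 0 − (38/98)(1−0) = -19/49
  ⇒ ω_r²/ω_s² = -19/49
Coupling ω_s² = ω_r¹ ⇒ overall = 17/14 × -19/49 = -323/686

-323/686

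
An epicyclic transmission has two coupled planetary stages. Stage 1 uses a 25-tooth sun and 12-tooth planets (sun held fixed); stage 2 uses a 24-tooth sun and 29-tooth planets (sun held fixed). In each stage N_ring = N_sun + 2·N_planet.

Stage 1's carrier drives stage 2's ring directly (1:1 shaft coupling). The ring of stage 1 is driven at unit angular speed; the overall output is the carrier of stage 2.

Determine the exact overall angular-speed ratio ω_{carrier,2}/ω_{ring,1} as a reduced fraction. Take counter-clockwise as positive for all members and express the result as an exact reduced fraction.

Stage 1: N_ring = 25 + 2·12 = 49
Stage 1: 25(ω_s−ω_c) = −49(ω_r−ω_c),  ω_s=0, ω_r=1
Stage 1: 25(0−ω_c) = −49(1−ω_c)  ⇒  74ω_c = 49  ⇒  ω_c = 49/74
  ⇒ ω_c¹/ω_r¹ = 49/74
Stage 2: N_ring = 24 + 2·29 = 82
Stage 2: 24(ω_s−ω_c) = −82(ω_r−ω_c),  ω_s=0, ω_r=1
Stage 2: 24(0−ω_c) = −82(1−ω_c)  ⇒  106ω_c = 82  ⇒  ω_c = 41/53
  ⇒ ω_c²/ω_r² = 41/53
Coupling ω_r² = ω_c¹ ⇒ overall = 49/74 × 41/53 = 2009/3922

2009/3922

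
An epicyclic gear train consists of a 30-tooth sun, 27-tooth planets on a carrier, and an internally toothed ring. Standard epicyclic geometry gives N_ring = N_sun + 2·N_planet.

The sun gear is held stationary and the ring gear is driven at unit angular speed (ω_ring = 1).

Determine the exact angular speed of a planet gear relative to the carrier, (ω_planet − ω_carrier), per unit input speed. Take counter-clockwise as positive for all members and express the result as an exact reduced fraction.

N_ring = 30 + 2·27 = 84
30(ω_s−ω_c) = −84(ω_r−ω_c),  ω_s=0, ω_r=1
30(0−ω_c) = −84(1−ω_c)  ⇒  114ω_c = 84  ⇒  ω_c = 14/19
sun–planet: 30·(0−14/19) = −27·(ω_p−ω_c)  ⇒  ω_p−ω_c = −(30/27)·(-14/19) = 140/171

140/171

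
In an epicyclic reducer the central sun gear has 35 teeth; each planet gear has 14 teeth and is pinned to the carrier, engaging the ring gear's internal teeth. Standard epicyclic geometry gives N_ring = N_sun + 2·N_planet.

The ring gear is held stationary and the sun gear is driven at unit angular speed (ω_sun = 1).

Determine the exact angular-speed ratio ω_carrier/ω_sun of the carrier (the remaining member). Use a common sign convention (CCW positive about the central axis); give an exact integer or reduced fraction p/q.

5/14

N_ring = 35 + 2·14 = 63
35(ω_s−ω_c) = −63(ω_r−ω_c),  ω_r=0, ω_s=1
35(1−ω_c) = −63(0−ω_c)  ⇒  98ω_c = 35  ⇒  ω_c = 5/14
ω_c/ω_s = 5/14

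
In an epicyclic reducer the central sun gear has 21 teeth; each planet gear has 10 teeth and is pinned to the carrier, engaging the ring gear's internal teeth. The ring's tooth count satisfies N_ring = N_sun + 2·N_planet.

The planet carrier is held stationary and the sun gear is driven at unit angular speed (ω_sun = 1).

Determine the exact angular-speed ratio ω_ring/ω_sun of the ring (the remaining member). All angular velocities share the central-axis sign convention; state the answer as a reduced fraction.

N_ring = 21 + 2·10 = 41
21(ω_s−ω_c) = −41(ω_r−ω_c),  ω_c=0, ω_s=1
ω_r = 0 − (21/41)(1−0) = -21/41
ω_r/ω_s = -21/41

-21/41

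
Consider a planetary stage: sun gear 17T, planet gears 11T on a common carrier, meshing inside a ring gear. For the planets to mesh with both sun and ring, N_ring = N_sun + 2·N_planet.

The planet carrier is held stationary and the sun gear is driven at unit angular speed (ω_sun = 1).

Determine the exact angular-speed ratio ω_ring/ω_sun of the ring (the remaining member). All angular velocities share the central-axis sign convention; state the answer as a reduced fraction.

N_ring = 17 + 2·11 = 39
17(ω_s−ω_c) = −39(ω_r−ω_c),  ω_c=0, ω_s=1
ω_r = 0 − (17/39)(1−0) = -17/39
ω_r/ω_s = -17/39

-17/39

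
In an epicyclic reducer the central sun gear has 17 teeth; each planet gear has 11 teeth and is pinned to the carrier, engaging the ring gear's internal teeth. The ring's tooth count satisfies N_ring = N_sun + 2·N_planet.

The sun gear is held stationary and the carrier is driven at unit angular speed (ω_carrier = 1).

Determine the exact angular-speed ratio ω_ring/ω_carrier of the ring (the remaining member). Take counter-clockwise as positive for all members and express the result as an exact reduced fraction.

N_ring = 17 + 2·11 = 39
17(ω_s−ω_c) = −39(ω_r−ω_c),  ω_s=0, ω_c=1
ω_r = 1 − (17/39)(0−1) = 56/39
ω_r/ω_c = 56/39

56/39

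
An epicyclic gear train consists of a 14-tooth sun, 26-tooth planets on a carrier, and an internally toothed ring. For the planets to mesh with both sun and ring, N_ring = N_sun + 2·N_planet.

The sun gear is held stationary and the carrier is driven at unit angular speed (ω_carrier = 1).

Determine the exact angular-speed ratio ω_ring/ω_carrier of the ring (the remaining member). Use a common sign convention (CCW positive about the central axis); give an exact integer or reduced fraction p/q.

N_ring = 14 + 2·26 = 66
14(ω_s−ω_c) = −66(ω_r−ω_c),  ω_s=0, ω_c=1
ω_r = 1 − (14/66)(0−1) = 40/33
ω_r/ω_c = 40/33

40/33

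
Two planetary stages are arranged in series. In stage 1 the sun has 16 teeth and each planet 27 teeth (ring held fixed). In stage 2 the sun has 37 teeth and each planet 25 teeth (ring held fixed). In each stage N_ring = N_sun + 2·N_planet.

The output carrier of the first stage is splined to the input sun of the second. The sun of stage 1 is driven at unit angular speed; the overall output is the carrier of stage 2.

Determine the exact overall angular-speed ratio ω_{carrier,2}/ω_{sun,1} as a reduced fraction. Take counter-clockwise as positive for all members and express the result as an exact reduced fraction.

74/1333

Stage 1: N_ring = 16 + 2·27 = 70
Stage 1: 16(ω_s−ω_c) = −70(ω_r−ω_c),  ω_r=0, ω_s=1
Stage 1: 16(1−ω_c) = −70(0−ω_c)  ⇒  86ω_c = 16  ⇒  ω_c = 8/43
  ⇒ ω_c¹/ω_s¹ = 8/43
Stage 2: N_ring = 37 + 2·25 = 87
Stage 2: 37(ω_s−ω_c) = −87(ω_r−ω_c),  ω_r=0, ω_s=1
Stage 2: 37(1−ω_c) = −87(0−ω_c)  ⇒  124ω_c = 37  ⇒  ω_c = 37/124
  ⇒ ω_c²/ω_s² = 37/124
Coupling ω_s² = ω_c¹ ⇒ overall = 8/43 × 37/124 = 74/1333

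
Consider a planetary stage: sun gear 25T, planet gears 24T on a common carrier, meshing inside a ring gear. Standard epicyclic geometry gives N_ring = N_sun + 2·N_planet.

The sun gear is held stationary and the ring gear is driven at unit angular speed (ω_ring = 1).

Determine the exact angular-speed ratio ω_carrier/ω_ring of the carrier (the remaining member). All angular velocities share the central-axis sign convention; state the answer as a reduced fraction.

N_ring = 25 + 2·24 = 73
25(ω_s−ω_c) = −73(ω_r−ω_c),  ω_s=0, ω_r=1
25(0−ω_c) = −73(1−ω_c)  ⇒  98ω_c = 73  ⇒  ω_c = 73/98
ω_c/ω_r = 73/98

73/98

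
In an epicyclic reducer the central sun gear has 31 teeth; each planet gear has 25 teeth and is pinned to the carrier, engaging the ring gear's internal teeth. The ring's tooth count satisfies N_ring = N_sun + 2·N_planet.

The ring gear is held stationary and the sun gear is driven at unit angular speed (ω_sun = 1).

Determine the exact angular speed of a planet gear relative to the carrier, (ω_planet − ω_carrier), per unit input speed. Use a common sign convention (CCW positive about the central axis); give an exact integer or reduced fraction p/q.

-2511/2800

N_ring = 31 + 2·25 = 81
31(ω_s−ω_c) = −81(ω_r−ω_c),  ω_r=0, ω_s=1
31(1−ω_c) = −81(0−ω_c)  ⇒  112ω_c = 31  ⇒  ω_c = 31/112
sun–planet: 31·(1−31/112) = −25·(ω_p−ω_c)  ⇒  ω_p−ω_c = −(31/25)·(81/112) = -2511/2800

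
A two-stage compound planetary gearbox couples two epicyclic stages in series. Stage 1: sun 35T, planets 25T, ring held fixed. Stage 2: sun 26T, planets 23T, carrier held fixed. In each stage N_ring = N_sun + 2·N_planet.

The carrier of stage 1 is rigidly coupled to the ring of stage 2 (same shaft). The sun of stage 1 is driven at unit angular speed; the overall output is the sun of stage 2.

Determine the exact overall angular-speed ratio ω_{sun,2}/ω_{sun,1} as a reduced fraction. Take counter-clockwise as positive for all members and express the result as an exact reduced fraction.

Stage 1: N_ring = 35 + 2·25 = 85
Stage 1: 35(ω_s−ω_c) = −85(ω_r−ω_c),  ω_r=0, ω_s=1
Stage 1: 35(1−ω_c) = −85(0−ω_c)  ⇒  120ω_c = 35  ⇒  ω_c = 7/24
  ⇒ ω_c¹/ω_s¹ = 7/24
Stage 2: N_ring = 26 + 2·23 = 72
Stage 2: 26(ω_s−ω_c) = −72(ω_r−ω_c),  ω_c=0, ω_r=1
Stage 2: ω_s = 0 − (72/26)(1−0) = -36/13
  ⇒ ω_s²/ω_r² = -36/13
Coupling ω_r² = ω_c¹ ⇒ overall = 7/24 × -36/13 = -21/26

-21/26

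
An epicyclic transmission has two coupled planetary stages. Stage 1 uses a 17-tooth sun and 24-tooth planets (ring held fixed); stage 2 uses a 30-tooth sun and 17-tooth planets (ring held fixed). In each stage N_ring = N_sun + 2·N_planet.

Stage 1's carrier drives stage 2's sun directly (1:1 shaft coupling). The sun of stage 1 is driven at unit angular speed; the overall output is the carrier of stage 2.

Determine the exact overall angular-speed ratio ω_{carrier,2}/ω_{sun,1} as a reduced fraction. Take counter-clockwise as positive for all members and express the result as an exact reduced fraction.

255/3854

Stage 1: N_ring = 17 + 2·24 = 65
Stage 1: 17(ω_s−ω_c) = −65(ω_r−ω_c),  ω_r=0, ω_s=1
Stage 1: 17(1−ω_c) = −65(0−ω_c)  ⇒  82ω_c = 17  ⇒  ω_c = 17/82
  ⇒ ω_c¹/ω_s¹ = 17/82
Stage 2: N_ring = 30 + 2·17 = 64
Stage 2: 30(ω_s−ω_c) = −64(ω_r−ω_c),  ω_r=0, ω_s=1
Stage 2: 30(1−ω_c) = −64(0−ω_c)  ⇒  94ω_c = 30  ⇒  ω_c = 15/47
  ⇒ ω_c²/ω_s² = 15/47
Coupling ω_s² = ω_c¹ ⇒ overall = 17/82 × 15/47 = 255/3854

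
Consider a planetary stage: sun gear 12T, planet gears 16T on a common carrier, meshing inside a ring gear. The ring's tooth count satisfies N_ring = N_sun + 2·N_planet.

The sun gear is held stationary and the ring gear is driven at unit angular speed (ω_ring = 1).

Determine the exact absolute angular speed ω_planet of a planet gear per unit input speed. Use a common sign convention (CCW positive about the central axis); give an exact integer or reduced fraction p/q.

11/8

N_ring = 12 + 2·16 = 44
12(ω_s−ω_c) = −44(ω_r−ω_c),  ω_s=0, ω_r=1
12(0−ω_c) = −44(1−ω_c)  ⇒  56ω_c = 44  ⇒  ω_c = 11/14
sun–planet: 12·(0−11/14) = −16·(ω_p−ω_c)  ⇒  ω_p−ω_c = −(12/16)·(-11/14) = 33/56
ω_p = 11/14 + 33/56 = 11/8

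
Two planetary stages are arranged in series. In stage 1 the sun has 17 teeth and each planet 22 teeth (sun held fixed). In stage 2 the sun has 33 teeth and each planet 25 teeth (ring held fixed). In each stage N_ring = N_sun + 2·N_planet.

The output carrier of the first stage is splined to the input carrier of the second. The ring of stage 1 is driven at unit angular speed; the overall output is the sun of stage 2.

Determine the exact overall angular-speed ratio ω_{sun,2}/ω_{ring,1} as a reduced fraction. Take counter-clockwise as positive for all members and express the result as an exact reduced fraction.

3538/1287

Stage 1: N_ring = 17 + 2·22 = 61
Stage 1: 17(ω_s−ω_c) = −61(ω_r−ω_c),  ω_s=0, ω_r=1
Stage 1: 17(0−ω_c) = −61(1−ω_c)  ⇒  78ω_c = 61  ⇒  ω_c = 61/78
  ⇒ ω_c¹/ω_r¹ = 61/78
Stage 2: N_ring = 33 + 2·25 = 83
Stage 2: 33(ω_s−ω_c) = −83(ω_r−ω_c),  ω_r=0, ω_c=1
Stage 2: ω_s = 1 − (83/33)(0−1) = 116/33
  ⇒ ω_s²/ω_c² = 116/33
Coupling ω_c² = ω_c¹ ⇒ overall = 61/78 × 116/33 = 3538/1287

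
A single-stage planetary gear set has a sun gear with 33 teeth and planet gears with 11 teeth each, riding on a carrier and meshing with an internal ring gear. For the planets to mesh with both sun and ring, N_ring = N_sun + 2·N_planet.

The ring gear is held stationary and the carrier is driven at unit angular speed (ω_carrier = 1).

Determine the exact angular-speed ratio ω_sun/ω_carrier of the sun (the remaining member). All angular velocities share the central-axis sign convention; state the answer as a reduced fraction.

N_ring = 33 + 2·11 = 55
33(ω_s−ω_c) = −55(ω_r−ω_c),  ω_r=0, ω_c=1
ω_s = 1 − (55/33)(0−1) = 8/3
ω_s/ω_c = 8/3

8/3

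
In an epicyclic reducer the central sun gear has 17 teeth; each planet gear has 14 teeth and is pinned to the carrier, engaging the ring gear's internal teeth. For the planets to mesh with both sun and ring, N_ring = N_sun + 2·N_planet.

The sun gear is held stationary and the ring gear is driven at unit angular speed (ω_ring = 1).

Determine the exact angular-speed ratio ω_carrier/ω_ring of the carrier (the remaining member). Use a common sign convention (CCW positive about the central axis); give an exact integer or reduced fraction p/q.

N_ring = 17 + 2·14 = 45
17(ω_s−ω_c) = −45(ω_r−ω_c),  ω_s=0, ω_r=1
17(0−ω_c) = −45(1−ω_c)  ⇒  62ω_c = 45  ⇒  ω_c = 45/62
ω_c/ω_r = 45/62

45/62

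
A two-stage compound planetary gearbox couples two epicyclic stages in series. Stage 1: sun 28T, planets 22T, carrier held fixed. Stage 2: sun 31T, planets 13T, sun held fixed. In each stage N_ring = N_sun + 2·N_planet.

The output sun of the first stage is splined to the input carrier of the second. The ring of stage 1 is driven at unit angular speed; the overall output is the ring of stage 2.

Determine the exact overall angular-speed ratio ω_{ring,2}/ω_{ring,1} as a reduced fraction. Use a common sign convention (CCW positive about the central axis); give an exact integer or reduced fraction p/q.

Stage 1: N_ring = 28 + 2·22 = 72
Stage 1: 28(ω_s−ω_c) = −72(ω_r−ω_c),  ω_c=0, ω_r=1
Stage 1: ω_s = 0 − (72/28)(1−0) = -18/7
  ⇒ ω_s¹/ω_r¹ = -18/7
Stage 2: N_ring = 31 + 2·13 = 57
Stage 2: 31(ω_s−ω_c) = −57(ω_r−ω_c),  ω_s=0, ω_c=1
Stage 2: ω_r = 1 − (31/57)(0−1) = 88/57
  ⇒ ω_r²/ω_c² = 88/57
Coupling ω_c² = ω_s¹ ⇒ overall = -18/7 × 88/57 = -528/133

-528/133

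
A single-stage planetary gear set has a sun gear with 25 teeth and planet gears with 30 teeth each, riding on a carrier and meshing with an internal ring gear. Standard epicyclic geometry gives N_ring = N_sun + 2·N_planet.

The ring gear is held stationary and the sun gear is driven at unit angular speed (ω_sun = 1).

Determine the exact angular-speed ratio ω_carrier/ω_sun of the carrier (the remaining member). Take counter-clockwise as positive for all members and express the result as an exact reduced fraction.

N_ring = 25 + 2·30 = 85
25(ω_s−ω_c) = −85(ω_r−ω_c),  ω_r=0, ω_s=1
25(1−ω_c) = −85(0−ω_c)  ⇒  110ω_c = 25  ⇒  ω_c = 5/22
ω_c/ω_s = 5/22

5/22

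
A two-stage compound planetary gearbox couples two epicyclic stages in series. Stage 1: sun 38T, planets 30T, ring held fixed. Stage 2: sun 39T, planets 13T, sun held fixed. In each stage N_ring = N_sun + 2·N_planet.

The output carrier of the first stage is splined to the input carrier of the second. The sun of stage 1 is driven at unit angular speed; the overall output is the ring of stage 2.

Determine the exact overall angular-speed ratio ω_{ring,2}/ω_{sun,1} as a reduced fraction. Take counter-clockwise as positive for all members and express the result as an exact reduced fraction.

Stage 1: N_ring = 38 + 2·30 = 98
Stage 1: 38(ω_s−ω_c) = −98(ω_r−ω_c),  ω_r=0, ω_s=1
Stage 1: 38(1−ω_c) = −98(0−ω_c)  ⇒  136ω_c = 38  ⇒  ω_c = 19/68
  ⇒ ω_c¹/ω_s¹ = 19/68
Stage 2: N_ring = 39 + 2·13 = 65
Stage 2: 39(ω_s−ω_c) = −65(ω_r−ω_c),  ω_s=0, ω_c=1
Stage 2: ω_r = 1 − (39/65)(0−1) = 8/5
  ⇒ ω_r²/ω_c² = 8/5
Coupling ω_c² = ω_c¹ ⇒ overall = 19/68 × 8/5 = 38/85

38/85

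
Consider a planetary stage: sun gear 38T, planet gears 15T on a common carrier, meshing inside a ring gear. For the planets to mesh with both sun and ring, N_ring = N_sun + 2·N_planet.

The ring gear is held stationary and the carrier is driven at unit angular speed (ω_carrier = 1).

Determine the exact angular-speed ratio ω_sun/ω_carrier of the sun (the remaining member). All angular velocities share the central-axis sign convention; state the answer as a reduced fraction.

53/19

N_ring = 38 + 2·15 = 68
38(ω_s−ω_c) = −68(ω_r−ω_c),  ω_r=0, ω_c=1
ω_s = 1 − (68/38)(0−1) = 53/19
ω_s/ω_c = 53/19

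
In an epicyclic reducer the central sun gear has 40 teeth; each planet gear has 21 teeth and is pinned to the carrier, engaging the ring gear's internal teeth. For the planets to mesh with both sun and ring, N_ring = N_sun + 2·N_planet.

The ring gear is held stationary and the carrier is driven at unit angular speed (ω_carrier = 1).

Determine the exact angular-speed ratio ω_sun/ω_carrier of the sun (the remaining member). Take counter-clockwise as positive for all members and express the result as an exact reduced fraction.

61/20

N_ring = 40 + 2·21 = 82
40(ω_s−ω_c) = −82(ω_r−ω_c),  ω_r=0, ω_c=1
ω_s = 1 − (82/40)(0−1) = 61/20
ω_s/ω_c = 61/20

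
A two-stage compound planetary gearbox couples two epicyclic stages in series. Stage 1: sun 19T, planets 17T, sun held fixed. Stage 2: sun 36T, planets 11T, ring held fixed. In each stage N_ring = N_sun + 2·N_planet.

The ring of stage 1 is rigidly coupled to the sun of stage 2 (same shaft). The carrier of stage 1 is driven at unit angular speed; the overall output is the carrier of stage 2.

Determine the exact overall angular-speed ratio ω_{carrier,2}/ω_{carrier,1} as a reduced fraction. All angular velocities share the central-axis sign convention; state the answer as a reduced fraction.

1296/2491

Stage 1: N_ring = 19 + 2·17 = 53
Stage 1: 19(ω_s−ω_c) = −53(ω_r−ω_c),  ω_s=0, ω_c=1
Stage 1: ω_r = 1 − (19/53)(0−1) = 72/53
  ⇒ ω_r¹/ω_c¹ = 72/53
Stage 2: N_ring = 36 + 2·11 = 58
Stage 2: 36(ω_s−ω_c) = −58(ω_r−ω_c),  ω_r=0, ω_s=1
Stage 2: 36(1−ω_c) = −58(0−ω_c)  ⇒  94ω_c = 36  ⇒  ω_c = 18/47
  ⇒ ω_c²/ω_s² = 18/47
Coupling ω_s² = ω_r¹ ⇒ overall = 72/53 × 18/47 = 1296/2491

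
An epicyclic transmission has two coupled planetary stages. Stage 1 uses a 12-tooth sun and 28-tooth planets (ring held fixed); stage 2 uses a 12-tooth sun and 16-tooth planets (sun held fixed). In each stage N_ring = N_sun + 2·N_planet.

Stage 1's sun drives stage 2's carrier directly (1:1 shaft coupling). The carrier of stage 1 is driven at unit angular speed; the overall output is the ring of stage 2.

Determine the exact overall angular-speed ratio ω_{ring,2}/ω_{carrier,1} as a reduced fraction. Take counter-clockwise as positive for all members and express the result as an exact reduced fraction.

280/33

Stage 1: N_ring = 12 + 2·28 = 68
Stage 1: 12(ω_s−ω_c) = −68(ω_r−ω_c),  ω_r=0, ω_c=1
Stage 1: ω_s = 1 − (68/12)(0−1) = 20/3
  ⇒ ω_s¹/ω_c¹ = 20/3
Stage 2: N_ring = 12 + 2·16 = 44
Stage 2: 12(ω_s−ω_c) = −44(ω_r−ω_c),  ω_s=0, ω_c=1
Stage 2: ω_r = 1 − (12/44)(0−1) = 14/11
  ⇒ ω_r²/ω_c² = 14/11
Coupling ω_c² = ω_s¹ ⇒ overall = 20/3 × 14/11 = 280/33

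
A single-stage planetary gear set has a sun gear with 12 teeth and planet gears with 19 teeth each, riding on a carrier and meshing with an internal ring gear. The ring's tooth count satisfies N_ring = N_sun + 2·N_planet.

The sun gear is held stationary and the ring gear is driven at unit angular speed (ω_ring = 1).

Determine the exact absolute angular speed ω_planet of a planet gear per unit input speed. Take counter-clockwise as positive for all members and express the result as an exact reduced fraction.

25/19

N_ring = 12 + 2·19 = 50
12(ω_s−ω_c) = −50(ω_r−ω_c),  ω_s=0, ω_r=1
12(0−ω_c) = −50(1−ω_c)  ⇒  62ω_c = 50  ⇒  ω_c = 25/31
sun–planet: 12·(0−25/31) = −19·(ω_p−ω_c)  ⇒  ω_p−ω_c = −(12/19)·(-25/31) = 300/589
ω_p = 25/31 + 300/589 = 25/19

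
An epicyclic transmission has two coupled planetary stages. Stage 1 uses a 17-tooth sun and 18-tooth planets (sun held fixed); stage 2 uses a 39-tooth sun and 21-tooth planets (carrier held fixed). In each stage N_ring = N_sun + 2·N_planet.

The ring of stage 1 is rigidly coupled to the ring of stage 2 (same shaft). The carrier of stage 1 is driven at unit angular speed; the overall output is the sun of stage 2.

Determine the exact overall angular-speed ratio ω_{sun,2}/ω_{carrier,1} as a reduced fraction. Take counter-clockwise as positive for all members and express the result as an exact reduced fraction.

-1890/689

Stage 1: N_ring = 17 + 2·18 = 53
Stage 1: 17(ω_s−ω_c) = −53(ω_r−ω_c),  ω_s=0, ω_c=1
Stage 1: ω_r = 1 − (17/53)(0−1) = 70/53
  ⇒ ω_r¹/ω_c¹ = 70/53
Stage 2: N_ring = 39 + 2·21 = 81
Stage 2: 39(ω_s−ω_c) = −81(ω_r−ω_c),  ω_c=0, ω_r=1
Stage 2: ω_s = 0 − (81/39)(1−0) = -27/13
  ⇒ ω_s²/ω_r² = -27/13
Coupling ω_r² = ω_r¹ ⇒ overall = 70/53 × -27/13 = -1890/689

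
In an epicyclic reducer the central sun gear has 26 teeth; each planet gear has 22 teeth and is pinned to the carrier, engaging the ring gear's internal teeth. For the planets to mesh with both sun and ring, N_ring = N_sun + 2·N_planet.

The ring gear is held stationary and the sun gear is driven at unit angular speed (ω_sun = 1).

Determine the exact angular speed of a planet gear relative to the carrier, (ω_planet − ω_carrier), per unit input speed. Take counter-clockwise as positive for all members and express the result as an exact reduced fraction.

-455/528

N_ring = 26 + 2·22 = 70
26(ω_s−ω_c) = −70(ω_r−ω_c),  ω_r=0, ω_s=1
26(1−ω_c) = −70(0−ω_c)  ⇒  96ω_c = 26  ⇒  ω_c = 13/48
sun–planet: 26·(1−13/48) = −22·(ω_p−ω_c)  ⇒  ω_p−ω_c = −(26/22)·(35/48) = -455/528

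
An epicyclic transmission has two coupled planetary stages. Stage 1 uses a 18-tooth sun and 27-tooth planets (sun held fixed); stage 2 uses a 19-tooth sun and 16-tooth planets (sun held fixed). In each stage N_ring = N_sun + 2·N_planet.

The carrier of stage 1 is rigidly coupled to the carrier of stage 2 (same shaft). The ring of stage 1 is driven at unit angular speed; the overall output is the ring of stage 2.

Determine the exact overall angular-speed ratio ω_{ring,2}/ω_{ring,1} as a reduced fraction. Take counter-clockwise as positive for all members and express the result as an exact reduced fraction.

Stage 1: N_ring = 18 + 2·27 = 72
Stage 1: 18(ω_s−ω_c) = −72(ω_r−ω_c),  ω_s=0, ω_r=1
Stage 1: 18(0−ω_c) = −72(1−ω_c)  ⇒  90ω_c = 72  ⇒  ω_c = 4/5
  ⇒ ω_c¹/ω_r¹ = 4/5
Stage 2: N_ring = 19 + 2·16 = 51
Stage 2: 19(ω_s−ω_c) = −51(ω_r−ω_c),  ω_s=0, ω_c=1
Stage 2: ω_r = 1 − (19/51)(0−1) = 70/51
  ⇒ ω_r²/ω_c² = 70/51
Coupling ω_c² = ω_c¹ ⇒ overall = 4/5 × 70/51 = 56/51

56/51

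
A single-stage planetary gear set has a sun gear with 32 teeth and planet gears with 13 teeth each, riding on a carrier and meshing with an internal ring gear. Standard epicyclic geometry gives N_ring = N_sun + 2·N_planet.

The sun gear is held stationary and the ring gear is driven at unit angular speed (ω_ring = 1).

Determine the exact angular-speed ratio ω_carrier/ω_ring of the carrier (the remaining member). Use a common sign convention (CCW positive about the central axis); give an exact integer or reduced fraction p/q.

29/45

N_ring = 32 + 2·13 = 58
32(ω_s−ω_c) = −58(ω_r−ω_c),  ω_s=0, ω_r=1
32(0−ω_c) = −58(1−ω_c)  ⇒  90ω_c = 58  ⇒  ω_c = 29/45
ω_c/ω_r = 29/45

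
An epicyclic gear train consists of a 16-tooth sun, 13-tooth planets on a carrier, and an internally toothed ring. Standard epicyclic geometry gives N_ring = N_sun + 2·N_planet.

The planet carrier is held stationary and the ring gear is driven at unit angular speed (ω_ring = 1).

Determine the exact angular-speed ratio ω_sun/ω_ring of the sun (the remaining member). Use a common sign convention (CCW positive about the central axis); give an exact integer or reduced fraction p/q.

-21/8

N_ring = 16 + 2·13 = 42
16(ω_s−ω_c) = −42(ω_r−ω_c),  ω_c=0, ω_r=1
ω_s = 0 − (42/16)(1−0) = -21/8
ω_s/ω_r = -21/8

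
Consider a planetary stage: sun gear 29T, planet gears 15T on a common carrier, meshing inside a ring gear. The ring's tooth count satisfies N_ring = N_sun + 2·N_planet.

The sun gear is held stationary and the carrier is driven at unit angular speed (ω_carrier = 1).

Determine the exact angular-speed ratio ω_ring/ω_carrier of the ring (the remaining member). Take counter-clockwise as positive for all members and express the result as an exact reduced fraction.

88/59

N_ring = 29 + 2·15 = 59
29(ω_s−ω_c) = −59(ω_r−ω_c),  ω_s=0, ω_c=1
ω_r = 1 − (29/59)(0−1) = 88/59
ω_r/ω_c = 88/59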